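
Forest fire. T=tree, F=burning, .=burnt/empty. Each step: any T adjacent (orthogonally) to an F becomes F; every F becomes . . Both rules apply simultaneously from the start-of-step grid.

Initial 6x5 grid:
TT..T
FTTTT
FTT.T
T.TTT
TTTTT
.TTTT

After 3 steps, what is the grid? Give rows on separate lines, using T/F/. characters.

Step 1: 4 trees catch fire, 2 burn out
  FT..T
  .FTTT
  .FT.T
  F.TTT
  TTTTT
  .TTTT
Step 2: 4 trees catch fire, 4 burn out
  .F..T
  ..FTT
  ..F.T
  ..TTT
  FTTTT
  .TTTT
Step 3: 3 trees catch fire, 4 burn out
  ....T
  ...FT
  ....T
  ..FTT
  .FTTT
  .TTTT

....T
...FT
....T
..FTT
.FTTT
.TTTT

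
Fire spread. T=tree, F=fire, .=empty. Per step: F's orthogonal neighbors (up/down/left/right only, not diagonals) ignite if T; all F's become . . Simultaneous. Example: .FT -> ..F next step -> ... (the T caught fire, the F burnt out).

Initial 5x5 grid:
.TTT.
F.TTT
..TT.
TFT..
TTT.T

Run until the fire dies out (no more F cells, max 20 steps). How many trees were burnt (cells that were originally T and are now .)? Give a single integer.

Answer: 13

Derivation:
Step 1: +3 fires, +2 burnt (F count now 3)
Step 2: +3 fires, +3 burnt (F count now 3)
Step 3: +2 fires, +3 burnt (F count now 2)
Step 4: +2 fires, +2 burnt (F count now 2)
Step 5: +3 fires, +2 burnt (F count now 3)
Step 6: +0 fires, +3 burnt (F count now 0)
Fire out after step 6
Initially T: 14, now '.': 24
Total burnt (originally-T cells now '.'): 13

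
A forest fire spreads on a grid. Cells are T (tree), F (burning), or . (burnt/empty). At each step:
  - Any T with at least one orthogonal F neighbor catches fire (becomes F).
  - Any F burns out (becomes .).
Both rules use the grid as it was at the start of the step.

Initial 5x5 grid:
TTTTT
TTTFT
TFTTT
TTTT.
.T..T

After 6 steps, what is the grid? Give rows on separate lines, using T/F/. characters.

Step 1: 8 trees catch fire, 2 burn out
  TTTFT
  TFF.F
  F.FFT
  TFTT.
  .T..T
Step 2: 9 trees catch fire, 8 burn out
  TFF.F
  F....
  ....F
  F.FF.
  .F..T
Step 3: 1 trees catch fire, 9 burn out
  F....
  .....
  .....
  .....
  ....T
Step 4: 0 trees catch fire, 1 burn out
  .....
  .....
  .....
  .....
  ....T
Step 5: 0 trees catch fire, 0 burn out
  .....
  .....
  .....
  .....
  ....T
Step 6: 0 trees catch fire, 0 burn out
  .....
  .....
  .....
  .....
  ....T

.....
.....
.....
.....
....T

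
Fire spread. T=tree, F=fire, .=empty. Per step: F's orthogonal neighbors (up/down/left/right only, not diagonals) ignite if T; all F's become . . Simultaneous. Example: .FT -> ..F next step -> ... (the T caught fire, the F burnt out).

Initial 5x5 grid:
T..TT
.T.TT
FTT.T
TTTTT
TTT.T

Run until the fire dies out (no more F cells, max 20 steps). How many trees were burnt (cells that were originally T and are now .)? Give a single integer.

Step 1: +2 fires, +1 burnt (F count now 2)
Step 2: +4 fires, +2 burnt (F count now 4)
Step 3: +2 fires, +4 burnt (F count now 2)
Step 4: +2 fires, +2 burnt (F count now 2)
Step 5: +1 fires, +2 burnt (F count now 1)
Step 6: +2 fires, +1 burnt (F count now 2)
Step 7: +1 fires, +2 burnt (F count now 1)
Step 8: +2 fires, +1 burnt (F count now 2)
Step 9: +1 fires, +2 burnt (F count now 1)
Step 10: +0 fires, +1 burnt (F count now 0)
Fire out after step 10
Initially T: 18, now '.': 24
Total burnt (originally-T cells now '.'): 17

Answer: 17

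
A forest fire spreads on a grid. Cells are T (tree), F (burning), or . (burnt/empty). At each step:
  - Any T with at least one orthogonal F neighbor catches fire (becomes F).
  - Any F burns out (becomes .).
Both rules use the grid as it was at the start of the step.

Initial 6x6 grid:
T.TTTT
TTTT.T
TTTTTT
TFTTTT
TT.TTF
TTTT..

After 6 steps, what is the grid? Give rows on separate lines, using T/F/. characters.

Step 1: 6 trees catch fire, 2 burn out
  T.TTTT
  TTTT.T
  TFTTTT
  F.FTTF
  TF.TF.
  TTTT..
Step 2: 9 trees catch fire, 6 burn out
  T.TTTT
  TFTT.T
  F.FTTF
  ...FF.
  F..F..
  TFTT..
Step 3: 8 trees catch fire, 9 burn out
  T.TTTT
  F.FT.F
  ...FF.
  ......
  ......
  F.FF..
Step 4: 4 trees catch fire, 8 burn out
  F.FTTF
  ...F..
  ......
  ......
  ......
  ......
Step 5: 2 trees catch fire, 4 burn out
  ...FF.
  ......
  ......
  ......
  ......
  ......
Step 6: 0 trees catch fire, 2 burn out
  ......
  ......
  ......
  ......
  ......
  ......

......
......
......
......
......
......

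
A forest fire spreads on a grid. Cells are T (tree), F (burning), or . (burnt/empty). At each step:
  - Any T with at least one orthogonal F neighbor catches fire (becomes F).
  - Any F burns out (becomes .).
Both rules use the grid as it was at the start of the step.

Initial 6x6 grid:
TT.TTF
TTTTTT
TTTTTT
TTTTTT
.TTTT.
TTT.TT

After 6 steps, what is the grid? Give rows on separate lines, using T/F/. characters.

Step 1: 2 trees catch fire, 1 burn out
  TT.TF.
  TTTTTF
  TTTTTT
  TTTTTT
  .TTTT.
  TTT.TT
Step 2: 3 trees catch fire, 2 burn out
  TT.F..
  TTTTF.
  TTTTTF
  TTTTTT
  .TTTT.
  TTT.TT
Step 3: 3 trees catch fire, 3 burn out
  TT....
  TTTF..
  TTTTF.
  TTTTTF
  .TTTT.
  TTT.TT
Step 4: 3 trees catch fire, 3 burn out
  TT....
  TTF...
  TTTF..
  TTTTF.
  .TTTT.
  TTT.TT
Step 5: 4 trees catch fire, 3 burn out
  TT....
  TF....
  TTF...
  TTTF..
  .TTTF.
  TTT.TT
Step 6: 6 trees catch fire, 4 burn out
  TF....
  F.....
  TF....
  TTF...
  .TTF..
  TTT.FT

TF....
F.....
TF....
TTF...
.TTF..
TTT.FT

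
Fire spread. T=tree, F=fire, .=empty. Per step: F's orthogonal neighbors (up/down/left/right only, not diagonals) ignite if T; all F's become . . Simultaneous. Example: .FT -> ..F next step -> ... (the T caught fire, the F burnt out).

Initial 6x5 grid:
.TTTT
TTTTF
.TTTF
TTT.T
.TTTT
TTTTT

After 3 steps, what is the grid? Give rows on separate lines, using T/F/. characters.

Step 1: 4 trees catch fire, 2 burn out
  .TTTF
  TTTF.
  .TTF.
  TTT.F
  .TTTT
  TTTTT
Step 2: 4 trees catch fire, 4 burn out
  .TTF.
  TTF..
  .TF..
  TTT..
  .TTTF
  TTTTT
Step 3: 6 trees catch fire, 4 burn out
  .TF..
  TF...
  .F...
  TTF..
  .TTF.
  TTTTF

.TF..
TF...
.F...
TTF..
.TTF.
TTTTF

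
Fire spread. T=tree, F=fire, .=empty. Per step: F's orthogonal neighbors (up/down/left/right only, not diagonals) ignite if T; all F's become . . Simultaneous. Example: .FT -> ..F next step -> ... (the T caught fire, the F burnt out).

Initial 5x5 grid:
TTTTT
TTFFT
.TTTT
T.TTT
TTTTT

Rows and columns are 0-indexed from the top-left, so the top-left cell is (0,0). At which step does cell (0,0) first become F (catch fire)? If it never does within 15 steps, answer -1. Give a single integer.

Step 1: cell (0,0)='T' (+6 fires, +2 burnt)
Step 2: cell (0,0)='T' (+7 fires, +6 burnt)
Step 3: cell (0,0)='F' (+4 fires, +7 burnt)
  -> target ignites at step 3
Step 4: cell (0,0)='.' (+2 fires, +4 burnt)
Step 5: cell (0,0)='.' (+1 fires, +2 burnt)
Step 6: cell (0,0)='.' (+1 fires, +1 burnt)
Step 7: cell (0,0)='.' (+0 fires, +1 burnt)
  fire out at step 7

3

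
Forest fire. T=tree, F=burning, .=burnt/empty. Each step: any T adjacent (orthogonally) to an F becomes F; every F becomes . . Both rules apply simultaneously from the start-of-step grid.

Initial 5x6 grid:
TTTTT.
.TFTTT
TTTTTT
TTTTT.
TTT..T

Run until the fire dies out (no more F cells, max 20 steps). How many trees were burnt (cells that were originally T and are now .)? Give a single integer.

Answer: 23

Derivation:
Step 1: +4 fires, +1 burnt (F count now 4)
Step 2: +6 fires, +4 burnt (F count now 6)
Step 3: +8 fires, +6 burnt (F count now 8)
Step 4: +4 fires, +8 burnt (F count now 4)
Step 5: +1 fires, +4 burnt (F count now 1)
Step 6: +0 fires, +1 burnt (F count now 0)
Fire out after step 6
Initially T: 24, now '.': 29
Total burnt (originally-T cells now '.'): 23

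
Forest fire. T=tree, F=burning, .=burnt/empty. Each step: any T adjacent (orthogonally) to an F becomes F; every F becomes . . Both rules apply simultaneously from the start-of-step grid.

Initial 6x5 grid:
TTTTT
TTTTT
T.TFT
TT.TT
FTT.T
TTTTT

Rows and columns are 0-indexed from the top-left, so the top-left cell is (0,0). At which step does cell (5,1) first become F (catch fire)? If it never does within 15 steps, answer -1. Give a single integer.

Step 1: cell (5,1)='T' (+7 fires, +2 burnt)
Step 2: cell (5,1)='F' (+8 fires, +7 burnt)
  -> target ignites at step 2
Step 3: cell (5,1)='.' (+6 fires, +8 burnt)
Step 4: cell (5,1)='.' (+4 fires, +6 burnt)
Step 5: cell (5,1)='.' (+0 fires, +4 burnt)
  fire out at step 5

2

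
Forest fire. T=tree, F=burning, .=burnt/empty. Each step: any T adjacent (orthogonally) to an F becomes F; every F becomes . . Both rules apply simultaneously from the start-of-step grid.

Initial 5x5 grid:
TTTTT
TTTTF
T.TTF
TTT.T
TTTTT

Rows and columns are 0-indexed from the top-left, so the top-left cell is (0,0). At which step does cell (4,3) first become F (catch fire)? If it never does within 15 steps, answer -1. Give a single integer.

Step 1: cell (4,3)='T' (+4 fires, +2 burnt)
Step 2: cell (4,3)='T' (+4 fires, +4 burnt)
Step 3: cell (4,3)='F' (+4 fires, +4 burnt)
  -> target ignites at step 3
Step 4: cell (4,3)='.' (+4 fires, +4 burnt)
Step 5: cell (4,3)='.' (+4 fires, +4 burnt)
Step 6: cell (4,3)='.' (+1 fires, +4 burnt)
Step 7: cell (4,3)='.' (+0 fires, +1 burnt)
  fire out at step 7

3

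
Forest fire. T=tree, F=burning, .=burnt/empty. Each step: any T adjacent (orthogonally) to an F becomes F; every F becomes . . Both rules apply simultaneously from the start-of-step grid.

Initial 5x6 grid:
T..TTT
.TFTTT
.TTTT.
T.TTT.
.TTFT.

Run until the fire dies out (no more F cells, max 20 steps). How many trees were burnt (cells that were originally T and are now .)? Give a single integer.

Answer: 17

Derivation:
Step 1: +6 fires, +2 burnt (F count now 6)
Step 2: +7 fires, +6 burnt (F count now 7)
Step 3: +3 fires, +7 burnt (F count now 3)
Step 4: +1 fires, +3 burnt (F count now 1)
Step 5: +0 fires, +1 burnt (F count now 0)
Fire out after step 5
Initially T: 19, now '.': 28
Total burnt (originally-T cells now '.'): 17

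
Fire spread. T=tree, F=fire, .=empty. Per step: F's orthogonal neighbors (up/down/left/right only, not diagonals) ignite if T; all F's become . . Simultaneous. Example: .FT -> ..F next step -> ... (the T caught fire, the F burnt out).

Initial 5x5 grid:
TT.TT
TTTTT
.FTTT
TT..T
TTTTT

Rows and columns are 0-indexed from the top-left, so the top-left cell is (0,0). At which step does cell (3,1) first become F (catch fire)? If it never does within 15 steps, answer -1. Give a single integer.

Step 1: cell (3,1)='F' (+3 fires, +1 burnt)
  -> target ignites at step 1
Step 2: cell (3,1)='.' (+6 fires, +3 burnt)
Step 3: cell (3,1)='.' (+5 fires, +6 burnt)
Step 4: cell (3,1)='.' (+4 fires, +5 burnt)
Step 5: cell (3,1)='.' (+2 fires, +4 burnt)
Step 6: cell (3,1)='.' (+0 fires, +2 burnt)
  fire out at step 6

1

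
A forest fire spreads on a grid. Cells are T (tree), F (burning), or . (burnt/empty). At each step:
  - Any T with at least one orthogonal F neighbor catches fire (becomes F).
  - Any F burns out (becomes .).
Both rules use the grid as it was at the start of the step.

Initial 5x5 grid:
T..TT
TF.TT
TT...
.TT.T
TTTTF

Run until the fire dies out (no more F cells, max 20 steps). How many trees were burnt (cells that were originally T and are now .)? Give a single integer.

Step 1: +4 fires, +2 burnt (F count now 4)
Step 2: +4 fires, +4 burnt (F count now 4)
Step 3: +2 fires, +4 burnt (F count now 2)
Step 4: +1 fires, +2 burnt (F count now 1)
Step 5: +0 fires, +1 burnt (F count now 0)
Fire out after step 5
Initially T: 15, now '.': 21
Total burnt (originally-T cells now '.'): 11

Answer: 11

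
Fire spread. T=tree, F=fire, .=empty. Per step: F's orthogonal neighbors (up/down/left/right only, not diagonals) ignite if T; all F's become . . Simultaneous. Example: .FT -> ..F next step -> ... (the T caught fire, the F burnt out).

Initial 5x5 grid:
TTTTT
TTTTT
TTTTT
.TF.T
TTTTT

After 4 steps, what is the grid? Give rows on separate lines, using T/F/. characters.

Step 1: 3 trees catch fire, 1 burn out
  TTTTT
  TTTTT
  TTFTT
  .F..T
  TTFTT
Step 2: 5 trees catch fire, 3 burn out
  TTTTT
  TTFTT
  TF.FT
  ....T
  TF.FT
Step 3: 7 trees catch fire, 5 burn out
  TTFTT
  TF.FT
  F...F
  ....T
  F...F
Step 4: 5 trees catch fire, 7 burn out
  TF.FT
  F...F
  .....
  ....F
  .....

TF.FT
F...F
.....
....F
.....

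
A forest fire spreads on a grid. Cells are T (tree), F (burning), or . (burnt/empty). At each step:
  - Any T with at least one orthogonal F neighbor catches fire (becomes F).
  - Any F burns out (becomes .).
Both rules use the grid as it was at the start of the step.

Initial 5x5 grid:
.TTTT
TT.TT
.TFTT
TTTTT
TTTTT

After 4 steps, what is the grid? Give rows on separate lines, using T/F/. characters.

Step 1: 3 trees catch fire, 1 burn out
  .TTTT
  TT.TT
  .F.FT
  TTFTT
  TTTTT
Step 2: 6 trees catch fire, 3 burn out
  .TTTT
  TF.FT
  ....F
  TF.FT
  TTFTT
Step 3: 8 trees catch fire, 6 burn out
  .FTFT
  F...F
  .....
  F...F
  TF.FT
Step 4: 4 trees catch fire, 8 burn out
  ..F.F
  .....
  .....
  .....
  F...F

..F.F
.....
.....
.....
F...F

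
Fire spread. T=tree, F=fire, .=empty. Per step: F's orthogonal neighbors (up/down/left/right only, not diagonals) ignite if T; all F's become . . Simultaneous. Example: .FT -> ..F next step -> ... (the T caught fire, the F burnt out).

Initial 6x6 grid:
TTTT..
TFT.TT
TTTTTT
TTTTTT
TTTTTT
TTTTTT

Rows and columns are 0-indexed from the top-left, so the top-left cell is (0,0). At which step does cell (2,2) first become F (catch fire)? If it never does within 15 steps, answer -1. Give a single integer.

Step 1: cell (2,2)='T' (+4 fires, +1 burnt)
Step 2: cell (2,2)='F' (+5 fires, +4 burnt)
  -> target ignites at step 2
Step 3: cell (2,2)='.' (+5 fires, +5 burnt)
Step 4: cell (2,2)='.' (+5 fires, +5 burnt)
Step 5: cell (2,2)='.' (+6 fires, +5 burnt)
Step 6: cell (2,2)='.' (+4 fires, +6 burnt)
Step 7: cell (2,2)='.' (+2 fires, +4 burnt)
Step 8: cell (2,2)='.' (+1 fires, +2 burnt)
Step 9: cell (2,2)='.' (+0 fires, +1 burnt)
  fire out at step 9

2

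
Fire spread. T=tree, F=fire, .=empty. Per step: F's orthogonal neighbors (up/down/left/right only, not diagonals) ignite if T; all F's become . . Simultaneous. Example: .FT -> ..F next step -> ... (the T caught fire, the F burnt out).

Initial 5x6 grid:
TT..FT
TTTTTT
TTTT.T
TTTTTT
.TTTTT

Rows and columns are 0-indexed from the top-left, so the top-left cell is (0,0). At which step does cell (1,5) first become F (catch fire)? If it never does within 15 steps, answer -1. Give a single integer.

Step 1: cell (1,5)='T' (+2 fires, +1 burnt)
Step 2: cell (1,5)='F' (+2 fires, +2 burnt)
  -> target ignites at step 2
Step 3: cell (1,5)='.' (+3 fires, +2 burnt)
Step 4: cell (1,5)='.' (+4 fires, +3 burnt)
Step 5: cell (1,5)='.' (+7 fires, +4 burnt)
Step 6: cell (1,5)='.' (+5 fires, +7 burnt)
Step 7: cell (1,5)='.' (+2 fires, +5 burnt)
Step 8: cell (1,5)='.' (+0 fires, +2 burnt)
  fire out at step 8

2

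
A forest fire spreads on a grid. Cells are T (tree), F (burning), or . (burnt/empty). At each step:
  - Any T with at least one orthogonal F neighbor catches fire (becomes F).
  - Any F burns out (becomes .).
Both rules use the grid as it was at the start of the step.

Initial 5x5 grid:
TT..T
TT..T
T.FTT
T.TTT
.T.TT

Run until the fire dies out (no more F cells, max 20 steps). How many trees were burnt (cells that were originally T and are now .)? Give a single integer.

Step 1: +2 fires, +1 burnt (F count now 2)
Step 2: +2 fires, +2 burnt (F count now 2)
Step 3: +3 fires, +2 burnt (F count now 3)
Step 4: +2 fires, +3 burnt (F count now 2)
Step 5: +0 fires, +2 burnt (F count now 0)
Fire out after step 5
Initially T: 16, now '.': 18
Total burnt (originally-T cells now '.'): 9

Answer: 9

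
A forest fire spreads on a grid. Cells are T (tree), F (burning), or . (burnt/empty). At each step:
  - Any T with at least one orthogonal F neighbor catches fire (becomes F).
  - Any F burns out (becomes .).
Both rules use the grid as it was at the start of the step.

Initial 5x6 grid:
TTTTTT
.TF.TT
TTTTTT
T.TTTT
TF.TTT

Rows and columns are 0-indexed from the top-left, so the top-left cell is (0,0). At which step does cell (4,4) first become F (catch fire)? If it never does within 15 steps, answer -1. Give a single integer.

Step 1: cell (4,4)='T' (+4 fires, +2 burnt)
Step 2: cell (4,4)='T' (+6 fires, +4 burnt)
Step 3: cell (4,4)='T' (+5 fires, +6 burnt)
Step 4: cell (4,4)='T' (+5 fires, +5 burnt)
Step 5: cell (4,4)='F' (+3 fires, +5 burnt)
  -> target ignites at step 5
Step 6: cell (4,4)='.' (+1 fires, +3 burnt)
Step 7: cell (4,4)='.' (+0 fires, +1 burnt)
  fire out at step 7

5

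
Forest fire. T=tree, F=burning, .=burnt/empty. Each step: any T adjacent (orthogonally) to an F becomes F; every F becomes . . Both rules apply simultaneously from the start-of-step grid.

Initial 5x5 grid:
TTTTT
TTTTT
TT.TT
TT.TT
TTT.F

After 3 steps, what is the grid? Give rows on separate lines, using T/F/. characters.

Step 1: 1 trees catch fire, 1 burn out
  TTTTT
  TTTTT
  TT.TT
  TT.TF
  TTT..
Step 2: 2 trees catch fire, 1 burn out
  TTTTT
  TTTTT
  TT.TF
  TT.F.
  TTT..
Step 3: 2 trees catch fire, 2 burn out
  TTTTT
  TTTTF
  TT.F.
  TT...
  TTT..

TTTTT
TTTTF
TT.F.
TT...
TTT..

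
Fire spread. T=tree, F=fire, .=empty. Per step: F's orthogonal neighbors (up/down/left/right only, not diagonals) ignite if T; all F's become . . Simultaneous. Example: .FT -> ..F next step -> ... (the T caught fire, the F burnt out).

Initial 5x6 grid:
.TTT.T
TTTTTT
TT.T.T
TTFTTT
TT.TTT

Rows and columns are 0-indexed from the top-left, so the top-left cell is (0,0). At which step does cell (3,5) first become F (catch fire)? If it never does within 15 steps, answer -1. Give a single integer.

Step 1: cell (3,5)='T' (+2 fires, +1 burnt)
Step 2: cell (3,5)='T' (+6 fires, +2 burnt)
Step 3: cell (3,5)='F' (+6 fires, +6 burnt)
  -> target ignites at step 3
Step 4: cell (3,5)='.' (+7 fires, +6 burnt)
Step 5: cell (3,5)='.' (+2 fires, +7 burnt)
Step 6: cell (3,5)='.' (+1 fires, +2 burnt)
Step 7: cell (3,5)='.' (+0 fires, +1 burnt)
  fire out at step 7

3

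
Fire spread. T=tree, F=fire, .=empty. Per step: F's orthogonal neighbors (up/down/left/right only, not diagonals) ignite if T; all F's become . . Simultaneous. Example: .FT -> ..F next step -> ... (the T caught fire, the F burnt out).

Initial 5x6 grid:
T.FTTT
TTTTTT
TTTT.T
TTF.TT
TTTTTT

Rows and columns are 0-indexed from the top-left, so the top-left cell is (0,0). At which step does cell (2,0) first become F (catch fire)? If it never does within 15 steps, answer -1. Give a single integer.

Step 1: cell (2,0)='T' (+5 fires, +2 burnt)
Step 2: cell (2,0)='T' (+8 fires, +5 burnt)
Step 3: cell (2,0)='F' (+6 fires, +8 burnt)
  -> target ignites at step 3
Step 4: cell (2,0)='.' (+4 fires, +6 burnt)
Step 5: cell (2,0)='.' (+2 fires, +4 burnt)
Step 6: cell (2,0)='.' (+0 fires, +2 burnt)
  fire out at step 6

3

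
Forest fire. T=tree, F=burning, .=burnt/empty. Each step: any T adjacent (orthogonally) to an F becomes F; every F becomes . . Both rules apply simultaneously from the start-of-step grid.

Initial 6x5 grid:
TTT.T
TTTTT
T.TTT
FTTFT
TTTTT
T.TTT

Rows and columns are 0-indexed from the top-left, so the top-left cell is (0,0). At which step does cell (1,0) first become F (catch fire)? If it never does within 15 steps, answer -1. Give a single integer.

Step 1: cell (1,0)='T' (+7 fires, +2 burnt)
Step 2: cell (1,0)='F' (+9 fires, +7 burnt)
  -> target ignites at step 2
Step 3: cell (1,0)='.' (+6 fires, +9 burnt)
Step 4: cell (1,0)='.' (+3 fires, +6 burnt)
Step 5: cell (1,0)='.' (+0 fires, +3 burnt)
  fire out at step 5

2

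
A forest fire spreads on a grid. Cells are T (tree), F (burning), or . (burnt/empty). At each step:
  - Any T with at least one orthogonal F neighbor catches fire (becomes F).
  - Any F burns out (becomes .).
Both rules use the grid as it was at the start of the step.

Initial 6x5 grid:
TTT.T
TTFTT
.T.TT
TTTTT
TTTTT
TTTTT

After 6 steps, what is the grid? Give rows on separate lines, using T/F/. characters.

Step 1: 3 trees catch fire, 1 burn out
  TTF.T
  TF.FT
  .T.TT
  TTTTT
  TTTTT
  TTTTT
Step 2: 5 trees catch fire, 3 burn out
  TF..T
  F...F
  .F.FT
  TTTTT
  TTTTT
  TTTTT
Step 3: 5 trees catch fire, 5 burn out
  F...F
  .....
  ....F
  TFTFT
  TTTTT
  TTTTT
Step 4: 5 trees catch fire, 5 burn out
  .....
  .....
  .....
  F.F.F
  TFTFT
  TTTTT
Step 5: 5 trees catch fire, 5 burn out
  .....
  .....
  .....
  .....
  F.F.F
  TFTFT
Step 6: 3 trees catch fire, 5 burn out
  .....
  .....
  .....
  .....
  .....
  F.F.F

.....
.....
.....
.....
.....
F.F.F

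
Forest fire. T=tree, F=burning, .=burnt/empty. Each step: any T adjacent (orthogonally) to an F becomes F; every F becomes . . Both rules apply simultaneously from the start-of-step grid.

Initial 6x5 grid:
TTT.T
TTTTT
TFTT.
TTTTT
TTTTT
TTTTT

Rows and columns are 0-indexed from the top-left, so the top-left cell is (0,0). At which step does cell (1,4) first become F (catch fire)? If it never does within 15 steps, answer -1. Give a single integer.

Step 1: cell (1,4)='T' (+4 fires, +1 burnt)
Step 2: cell (1,4)='T' (+7 fires, +4 burnt)
Step 3: cell (1,4)='T' (+7 fires, +7 burnt)
Step 4: cell (1,4)='F' (+5 fires, +7 burnt)
  -> target ignites at step 4
Step 5: cell (1,4)='.' (+3 fires, +5 burnt)
Step 6: cell (1,4)='.' (+1 fires, +3 burnt)
Step 7: cell (1,4)='.' (+0 fires, +1 burnt)
  fire out at step 7

4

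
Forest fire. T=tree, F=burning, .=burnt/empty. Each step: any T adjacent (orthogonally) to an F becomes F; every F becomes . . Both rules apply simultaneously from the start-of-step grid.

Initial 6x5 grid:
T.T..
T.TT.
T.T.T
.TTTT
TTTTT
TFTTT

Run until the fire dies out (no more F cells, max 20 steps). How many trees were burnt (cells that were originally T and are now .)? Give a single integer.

Step 1: +3 fires, +1 burnt (F count now 3)
Step 2: +4 fires, +3 burnt (F count now 4)
Step 3: +3 fires, +4 burnt (F count now 3)
Step 4: +3 fires, +3 burnt (F count now 3)
Step 5: +2 fires, +3 burnt (F count now 2)
Step 6: +3 fires, +2 burnt (F count now 3)
Step 7: +0 fires, +3 burnt (F count now 0)
Fire out after step 7
Initially T: 21, now '.': 27
Total burnt (originally-T cells now '.'): 18

Answer: 18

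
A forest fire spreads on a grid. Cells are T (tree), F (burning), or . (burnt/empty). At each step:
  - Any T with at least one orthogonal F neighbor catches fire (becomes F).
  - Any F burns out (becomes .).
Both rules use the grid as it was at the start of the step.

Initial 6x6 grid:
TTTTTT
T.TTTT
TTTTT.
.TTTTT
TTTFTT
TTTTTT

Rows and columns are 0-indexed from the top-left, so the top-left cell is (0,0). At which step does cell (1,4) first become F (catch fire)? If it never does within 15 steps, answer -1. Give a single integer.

Step 1: cell (1,4)='T' (+4 fires, +1 burnt)
Step 2: cell (1,4)='T' (+7 fires, +4 burnt)
Step 3: cell (1,4)='T' (+8 fires, +7 burnt)
Step 4: cell (1,4)='F' (+5 fires, +8 burnt)
  -> target ignites at step 4
Step 5: cell (1,4)='.' (+4 fires, +5 burnt)
Step 6: cell (1,4)='.' (+3 fires, +4 burnt)
Step 7: cell (1,4)='.' (+1 fires, +3 burnt)
Step 8: cell (1,4)='.' (+0 fires, +1 burnt)
  fire out at step 8

4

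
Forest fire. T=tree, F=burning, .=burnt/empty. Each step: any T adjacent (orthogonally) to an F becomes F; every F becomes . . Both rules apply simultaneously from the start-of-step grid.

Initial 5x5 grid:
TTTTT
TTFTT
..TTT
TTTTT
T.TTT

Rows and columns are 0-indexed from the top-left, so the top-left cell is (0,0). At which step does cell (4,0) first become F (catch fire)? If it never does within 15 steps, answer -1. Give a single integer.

Step 1: cell (4,0)='T' (+4 fires, +1 burnt)
Step 2: cell (4,0)='T' (+6 fires, +4 burnt)
Step 3: cell (4,0)='T' (+6 fires, +6 burnt)
Step 4: cell (4,0)='T' (+3 fires, +6 burnt)
Step 5: cell (4,0)='F' (+2 fires, +3 burnt)
  -> target ignites at step 5
Step 6: cell (4,0)='.' (+0 fires, +2 burnt)
  fire out at step 6

5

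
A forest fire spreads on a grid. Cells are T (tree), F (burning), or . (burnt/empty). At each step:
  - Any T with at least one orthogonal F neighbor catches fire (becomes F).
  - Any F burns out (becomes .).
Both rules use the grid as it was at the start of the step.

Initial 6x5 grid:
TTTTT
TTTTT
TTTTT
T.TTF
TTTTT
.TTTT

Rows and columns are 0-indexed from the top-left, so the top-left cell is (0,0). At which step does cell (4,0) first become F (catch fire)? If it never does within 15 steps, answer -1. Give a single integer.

Step 1: cell (4,0)='T' (+3 fires, +1 burnt)
Step 2: cell (4,0)='T' (+5 fires, +3 burnt)
Step 3: cell (4,0)='T' (+5 fires, +5 burnt)
Step 4: cell (4,0)='T' (+5 fires, +5 burnt)
Step 5: cell (4,0)='F' (+5 fires, +5 burnt)
  -> target ignites at step 5
Step 6: cell (4,0)='.' (+3 fires, +5 burnt)
Step 7: cell (4,0)='.' (+1 fires, +3 burnt)
Step 8: cell (4,0)='.' (+0 fires, +1 burnt)
  fire out at step 8

5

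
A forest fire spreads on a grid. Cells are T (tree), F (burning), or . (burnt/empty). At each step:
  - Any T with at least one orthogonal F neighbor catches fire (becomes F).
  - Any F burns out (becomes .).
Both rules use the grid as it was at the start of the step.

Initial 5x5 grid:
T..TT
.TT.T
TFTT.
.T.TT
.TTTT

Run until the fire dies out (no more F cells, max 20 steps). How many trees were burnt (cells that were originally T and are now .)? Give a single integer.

Step 1: +4 fires, +1 burnt (F count now 4)
Step 2: +3 fires, +4 burnt (F count now 3)
Step 3: +2 fires, +3 burnt (F count now 2)
Step 4: +2 fires, +2 burnt (F count now 2)
Step 5: +1 fires, +2 burnt (F count now 1)
Step 6: +0 fires, +1 burnt (F count now 0)
Fire out after step 6
Initially T: 16, now '.': 21
Total burnt (originally-T cells now '.'): 12

Answer: 12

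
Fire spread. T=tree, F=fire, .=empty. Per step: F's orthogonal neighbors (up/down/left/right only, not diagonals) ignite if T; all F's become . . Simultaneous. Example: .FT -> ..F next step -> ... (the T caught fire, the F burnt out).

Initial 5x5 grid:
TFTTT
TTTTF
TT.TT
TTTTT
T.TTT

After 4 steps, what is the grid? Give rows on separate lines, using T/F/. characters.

Step 1: 6 trees catch fire, 2 burn out
  F.FTF
  TFTF.
  TT.TF
  TTTTT
  T.TTT
Step 2: 6 trees catch fire, 6 burn out
  ...F.
  F.F..
  TF.F.
  TTTTF
  T.TTT
Step 3: 4 trees catch fire, 6 burn out
  .....
  .....
  F....
  TFTF.
  T.TTF
Step 4: 3 trees catch fire, 4 burn out
  .....
  .....
  .....
  F.F..
  T.TF.

.....
.....
.....
F.F..
T.TF.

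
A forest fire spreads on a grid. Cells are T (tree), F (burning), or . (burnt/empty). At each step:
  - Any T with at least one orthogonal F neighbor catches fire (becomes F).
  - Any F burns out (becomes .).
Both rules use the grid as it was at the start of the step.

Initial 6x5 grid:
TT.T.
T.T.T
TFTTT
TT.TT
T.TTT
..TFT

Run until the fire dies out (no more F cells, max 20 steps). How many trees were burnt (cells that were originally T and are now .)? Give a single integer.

Answer: 19

Derivation:
Step 1: +6 fires, +2 burnt (F count now 6)
Step 2: +7 fires, +6 burnt (F count now 7)
Step 3: +4 fires, +7 burnt (F count now 4)
Step 4: +2 fires, +4 burnt (F count now 2)
Step 5: +0 fires, +2 burnt (F count now 0)
Fire out after step 5
Initially T: 20, now '.': 29
Total burnt (originally-T cells now '.'): 19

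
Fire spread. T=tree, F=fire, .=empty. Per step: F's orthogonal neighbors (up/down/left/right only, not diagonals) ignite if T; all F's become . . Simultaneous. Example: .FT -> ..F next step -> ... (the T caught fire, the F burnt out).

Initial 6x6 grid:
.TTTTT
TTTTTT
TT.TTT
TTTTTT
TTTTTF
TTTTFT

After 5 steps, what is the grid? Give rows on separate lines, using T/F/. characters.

Step 1: 4 trees catch fire, 2 burn out
  .TTTTT
  TTTTTT
  TT.TTT
  TTTTTF
  TTTTF.
  TTTF.F
Step 2: 4 trees catch fire, 4 burn out
  .TTTTT
  TTTTTT
  TT.TTF
  TTTTF.
  TTTF..
  TTF...
Step 3: 5 trees catch fire, 4 burn out
  .TTTTT
  TTTTTF
  TT.TF.
  TTTF..
  TTF...
  TF....
Step 4: 6 trees catch fire, 5 burn out
  .TTTTF
  TTTTF.
  TT.F..
  TTF...
  TF....
  F.....
Step 5: 4 trees catch fire, 6 burn out
  .TTTF.
  TTTF..
  TT....
  TF....
  F.....
  ......

.TTTF.
TTTF..
TT....
TF....
F.....
......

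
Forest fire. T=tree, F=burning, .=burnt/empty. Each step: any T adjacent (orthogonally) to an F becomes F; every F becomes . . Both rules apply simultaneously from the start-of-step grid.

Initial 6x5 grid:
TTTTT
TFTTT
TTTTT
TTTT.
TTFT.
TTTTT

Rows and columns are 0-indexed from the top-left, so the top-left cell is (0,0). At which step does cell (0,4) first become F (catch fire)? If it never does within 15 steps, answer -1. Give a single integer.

Step 1: cell (0,4)='T' (+8 fires, +2 burnt)
Step 2: cell (0,4)='T' (+10 fires, +8 burnt)
Step 3: cell (0,4)='T' (+6 fires, +10 burnt)
Step 4: cell (0,4)='F' (+2 fires, +6 burnt)
  -> target ignites at step 4
Step 5: cell (0,4)='.' (+0 fires, +2 burnt)
  fire out at step 5

4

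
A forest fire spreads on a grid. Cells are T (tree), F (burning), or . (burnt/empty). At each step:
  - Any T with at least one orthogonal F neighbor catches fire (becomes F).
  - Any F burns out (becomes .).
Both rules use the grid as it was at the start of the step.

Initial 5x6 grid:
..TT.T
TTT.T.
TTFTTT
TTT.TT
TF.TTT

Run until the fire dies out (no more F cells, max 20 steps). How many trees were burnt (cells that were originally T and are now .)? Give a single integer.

Step 1: +6 fires, +2 burnt (F count now 6)
Step 2: +5 fires, +6 burnt (F count now 5)
Step 3: +5 fires, +5 burnt (F count now 5)
Step 4: +2 fires, +5 burnt (F count now 2)
Step 5: +2 fires, +2 burnt (F count now 2)
Step 6: +0 fires, +2 burnt (F count now 0)
Fire out after step 6
Initially T: 21, now '.': 29
Total burnt (originally-T cells now '.'): 20

Answer: 20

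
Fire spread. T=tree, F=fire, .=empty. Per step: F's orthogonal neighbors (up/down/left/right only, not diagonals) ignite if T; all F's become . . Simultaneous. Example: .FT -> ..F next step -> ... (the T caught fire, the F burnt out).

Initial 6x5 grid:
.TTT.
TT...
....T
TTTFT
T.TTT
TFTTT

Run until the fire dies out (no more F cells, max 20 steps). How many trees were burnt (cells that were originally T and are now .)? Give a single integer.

Step 1: +5 fires, +2 burnt (F count now 5)
Step 2: +6 fires, +5 burnt (F count now 6)
Step 3: +2 fires, +6 burnt (F count now 2)
Step 4: +0 fires, +2 burnt (F count now 0)
Fire out after step 4
Initially T: 18, now '.': 25
Total burnt (originally-T cells now '.'): 13

Answer: 13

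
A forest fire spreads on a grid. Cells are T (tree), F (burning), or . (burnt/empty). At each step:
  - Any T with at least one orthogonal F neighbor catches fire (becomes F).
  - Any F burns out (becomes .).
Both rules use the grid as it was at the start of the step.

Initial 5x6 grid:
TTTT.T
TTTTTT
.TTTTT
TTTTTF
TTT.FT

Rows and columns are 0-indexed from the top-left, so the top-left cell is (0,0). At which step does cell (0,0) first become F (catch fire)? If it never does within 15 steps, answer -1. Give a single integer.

Step 1: cell (0,0)='T' (+3 fires, +2 burnt)
Step 2: cell (0,0)='T' (+3 fires, +3 burnt)
Step 3: cell (0,0)='T' (+4 fires, +3 burnt)
Step 4: cell (0,0)='T' (+4 fires, +4 burnt)
Step 5: cell (0,0)='T' (+5 fires, +4 burnt)
Step 6: cell (0,0)='T' (+3 fires, +5 burnt)
Step 7: cell (0,0)='T' (+2 fires, +3 burnt)
Step 8: cell (0,0)='F' (+1 fires, +2 burnt)
  -> target ignites at step 8
Step 9: cell (0,0)='.' (+0 fires, +1 burnt)
  fire out at step 9

8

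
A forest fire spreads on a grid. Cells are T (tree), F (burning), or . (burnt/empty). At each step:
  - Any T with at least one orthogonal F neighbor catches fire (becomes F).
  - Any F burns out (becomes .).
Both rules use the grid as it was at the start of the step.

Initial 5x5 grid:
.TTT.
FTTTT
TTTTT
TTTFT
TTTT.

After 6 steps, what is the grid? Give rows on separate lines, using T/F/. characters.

Step 1: 6 trees catch fire, 2 burn out
  .TTT.
  .FTTT
  FTTFT
  TTF.F
  TTTF.
Step 2: 9 trees catch fire, 6 burn out
  .FTT.
  ..FFT
  .FF.F
  FF...
  TTF..
Step 3: 5 trees catch fire, 9 burn out
  ..FF.
  ....F
  .....
  .....
  FF...
Step 4: 0 trees catch fire, 5 burn out
  .....
  .....
  .....
  .....
  .....
Step 5: 0 trees catch fire, 0 burn out
  .....
  .....
  .....
  .....
  .....
Step 6: 0 trees catch fire, 0 burn out
  .....
  .....
  .....
  .....
  .....

.....
.....
.....
.....
.....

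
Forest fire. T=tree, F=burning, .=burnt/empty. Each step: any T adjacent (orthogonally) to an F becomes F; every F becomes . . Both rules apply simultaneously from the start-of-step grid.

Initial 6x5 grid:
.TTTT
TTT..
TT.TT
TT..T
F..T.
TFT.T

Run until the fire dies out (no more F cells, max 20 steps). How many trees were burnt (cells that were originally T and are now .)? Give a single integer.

Answer: 13

Derivation:
Step 1: +3 fires, +2 burnt (F count now 3)
Step 2: +2 fires, +3 burnt (F count now 2)
Step 3: +2 fires, +2 burnt (F count now 2)
Step 4: +1 fires, +2 burnt (F count now 1)
Step 5: +2 fires, +1 burnt (F count now 2)
Step 6: +1 fires, +2 burnt (F count now 1)
Step 7: +1 fires, +1 burnt (F count now 1)
Step 8: +1 fires, +1 burnt (F count now 1)
Step 9: +0 fires, +1 burnt (F count now 0)
Fire out after step 9
Initially T: 18, now '.': 25
Total burnt (originally-T cells now '.'): 13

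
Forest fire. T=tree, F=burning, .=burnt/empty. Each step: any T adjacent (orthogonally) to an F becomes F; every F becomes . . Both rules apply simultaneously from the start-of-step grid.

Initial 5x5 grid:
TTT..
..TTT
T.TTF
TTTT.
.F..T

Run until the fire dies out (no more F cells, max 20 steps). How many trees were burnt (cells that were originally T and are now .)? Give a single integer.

Step 1: +3 fires, +2 burnt (F count now 3)
Step 2: +5 fires, +3 burnt (F count now 5)
Step 3: +2 fires, +5 burnt (F count now 2)
Step 4: +1 fires, +2 burnt (F count now 1)
Step 5: +1 fires, +1 burnt (F count now 1)
Step 6: +1 fires, +1 burnt (F count now 1)
Step 7: +0 fires, +1 burnt (F count now 0)
Fire out after step 7
Initially T: 14, now '.': 24
Total burnt (originally-T cells now '.'): 13

Answer: 13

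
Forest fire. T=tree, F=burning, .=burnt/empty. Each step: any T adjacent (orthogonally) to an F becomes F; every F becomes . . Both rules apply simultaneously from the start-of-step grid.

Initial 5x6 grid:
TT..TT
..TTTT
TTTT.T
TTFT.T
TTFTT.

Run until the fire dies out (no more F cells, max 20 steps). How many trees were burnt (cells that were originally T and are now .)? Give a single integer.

Step 1: +5 fires, +2 burnt (F count now 5)
Step 2: +6 fires, +5 burnt (F count now 6)
Step 3: +2 fires, +6 burnt (F count now 2)
Step 4: +1 fires, +2 burnt (F count now 1)
Step 5: +2 fires, +1 burnt (F count now 2)
Step 6: +2 fires, +2 burnt (F count now 2)
Step 7: +1 fires, +2 burnt (F count now 1)
Step 8: +0 fires, +1 burnt (F count now 0)
Fire out after step 8
Initially T: 21, now '.': 28
Total burnt (originally-T cells now '.'): 19

Answer: 19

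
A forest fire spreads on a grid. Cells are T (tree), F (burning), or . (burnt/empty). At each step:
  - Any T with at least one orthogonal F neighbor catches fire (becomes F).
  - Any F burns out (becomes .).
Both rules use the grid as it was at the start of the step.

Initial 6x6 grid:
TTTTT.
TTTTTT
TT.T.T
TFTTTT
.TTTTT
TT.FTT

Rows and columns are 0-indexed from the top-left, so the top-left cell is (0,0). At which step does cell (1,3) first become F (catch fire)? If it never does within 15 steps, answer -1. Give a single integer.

Step 1: cell (1,3)='T' (+6 fires, +2 burnt)
Step 2: cell (1,3)='T' (+7 fires, +6 burnt)
Step 3: cell (1,3)='T' (+7 fires, +7 burnt)
Step 4: cell (1,3)='F' (+4 fires, +7 burnt)
  -> target ignites at step 4
Step 5: cell (1,3)='.' (+3 fires, +4 burnt)
Step 6: cell (1,3)='.' (+2 fires, +3 burnt)
Step 7: cell (1,3)='.' (+0 fires, +2 burnt)
  fire out at step 7

4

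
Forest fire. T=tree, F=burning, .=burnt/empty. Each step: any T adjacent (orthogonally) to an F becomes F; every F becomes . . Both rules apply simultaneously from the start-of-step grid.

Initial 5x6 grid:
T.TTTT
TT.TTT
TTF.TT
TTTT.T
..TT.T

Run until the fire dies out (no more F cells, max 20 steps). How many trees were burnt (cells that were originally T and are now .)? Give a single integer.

Step 1: +2 fires, +1 burnt (F count now 2)
Step 2: +5 fires, +2 burnt (F count now 5)
Step 3: +3 fires, +5 burnt (F count now 3)
Step 4: +1 fires, +3 burnt (F count now 1)
Step 5: +0 fires, +1 burnt (F count now 0)
Fire out after step 5
Initially T: 22, now '.': 19
Total burnt (originally-T cells now '.'): 11

Answer: 11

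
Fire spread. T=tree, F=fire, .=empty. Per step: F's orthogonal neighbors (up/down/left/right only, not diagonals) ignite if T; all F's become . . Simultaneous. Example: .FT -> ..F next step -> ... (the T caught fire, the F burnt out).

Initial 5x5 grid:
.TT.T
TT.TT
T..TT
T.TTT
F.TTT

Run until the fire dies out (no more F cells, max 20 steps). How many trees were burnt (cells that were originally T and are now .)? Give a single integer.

Answer: 6

Derivation:
Step 1: +1 fires, +1 burnt (F count now 1)
Step 2: +1 fires, +1 burnt (F count now 1)
Step 3: +1 fires, +1 burnt (F count now 1)
Step 4: +1 fires, +1 burnt (F count now 1)
Step 5: +1 fires, +1 burnt (F count now 1)
Step 6: +1 fires, +1 burnt (F count now 1)
Step 7: +0 fires, +1 burnt (F count now 0)
Fire out after step 7
Initially T: 17, now '.': 14
Total burnt (originally-T cells now '.'): 6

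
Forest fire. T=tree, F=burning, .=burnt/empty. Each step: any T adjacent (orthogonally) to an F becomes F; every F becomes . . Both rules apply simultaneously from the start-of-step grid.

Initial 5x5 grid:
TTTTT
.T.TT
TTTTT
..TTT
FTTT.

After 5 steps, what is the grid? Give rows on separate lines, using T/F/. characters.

Step 1: 1 trees catch fire, 1 burn out
  TTTTT
  .T.TT
  TTTTT
  ..TTT
  .FTT.
Step 2: 1 trees catch fire, 1 burn out
  TTTTT
  .T.TT
  TTTTT
  ..TTT
  ..FT.
Step 3: 2 trees catch fire, 1 burn out
  TTTTT
  .T.TT
  TTTTT
  ..FTT
  ...F.
Step 4: 2 trees catch fire, 2 burn out
  TTTTT
  .T.TT
  TTFTT
  ...FT
  .....
Step 5: 3 trees catch fire, 2 burn out
  TTTTT
  .T.TT
  TF.FT
  ....F
  .....

TTTTT
.T.TT
TF.FT
....F
.....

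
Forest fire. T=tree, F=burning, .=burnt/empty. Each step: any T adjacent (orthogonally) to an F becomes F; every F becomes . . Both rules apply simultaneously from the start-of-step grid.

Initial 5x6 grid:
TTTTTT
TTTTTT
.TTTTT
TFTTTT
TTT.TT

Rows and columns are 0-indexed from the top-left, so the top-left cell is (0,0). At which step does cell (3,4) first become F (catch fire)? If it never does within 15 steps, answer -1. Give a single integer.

Step 1: cell (3,4)='T' (+4 fires, +1 burnt)
Step 2: cell (3,4)='T' (+5 fires, +4 burnt)
Step 3: cell (3,4)='F' (+5 fires, +5 burnt)
  -> target ignites at step 3
Step 4: cell (3,4)='.' (+6 fires, +5 burnt)
Step 5: cell (3,4)='.' (+4 fires, +6 burnt)
Step 6: cell (3,4)='.' (+2 fires, +4 burnt)
Step 7: cell (3,4)='.' (+1 fires, +2 burnt)
Step 8: cell (3,4)='.' (+0 fires, +1 burnt)
  fire out at step 8

3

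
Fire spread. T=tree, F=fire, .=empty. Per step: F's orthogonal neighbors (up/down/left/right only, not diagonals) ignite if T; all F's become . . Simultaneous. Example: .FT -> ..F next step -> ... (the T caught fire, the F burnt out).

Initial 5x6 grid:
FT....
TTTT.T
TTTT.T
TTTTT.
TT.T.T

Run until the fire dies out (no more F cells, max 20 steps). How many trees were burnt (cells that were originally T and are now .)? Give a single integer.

Step 1: +2 fires, +1 burnt (F count now 2)
Step 2: +2 fires, +2 burnt (F count now 2)
Step 3: +3 fires, +2 burnt (F count now 3)
Step 4: +4 fires, +3 burnt (F count now 4)
Step 5: +3 fires, +4 burnt (F count now 3)
Step 6: +1 fires, +3 burnt (F count now 1)
Step 7: +2 fires, +1 burnt (F count now 2)
Step 8: +0 fires, +2 burnt (F count now 0)
Fire out after step 8
Initially T: 20, now '.': 27
Total burnt (originally-T cells now '.'): 17

Answer: 17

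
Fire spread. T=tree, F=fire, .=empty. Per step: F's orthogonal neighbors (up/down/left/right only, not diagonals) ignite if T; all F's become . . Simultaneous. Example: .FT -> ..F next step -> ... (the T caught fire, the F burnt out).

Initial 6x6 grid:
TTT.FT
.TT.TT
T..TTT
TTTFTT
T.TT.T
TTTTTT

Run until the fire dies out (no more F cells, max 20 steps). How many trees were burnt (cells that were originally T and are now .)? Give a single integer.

Answer: 22

Derivation:
Step 1: +6 fires, +2 burnt (F count now 6)
Step 2: +6 fires, +6 burnt (F count now 6)
Step 3: +5 fires, +6 burnt (F count now 5)
Step 4: +4 fires, +5 burnt (F count now 4)
Step 5: +1 fires, +4 burnt (F count now 1)
Step 6: +0 fires, +1 burnt (F count now 0)
Fire out after step 6
Initially T: 27, now '.': 31
Total burnt (originally-T cells now '.'): 22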